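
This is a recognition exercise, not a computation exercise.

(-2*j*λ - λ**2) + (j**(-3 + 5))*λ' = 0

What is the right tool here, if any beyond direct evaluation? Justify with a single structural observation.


Best approach: the homogeneous substitution — the slope's numerator and denominator have matching total degree, so it depends only on λ/j and the ratio substitution collapses it. A Bernoulli rewrite works here as the equation stands — the homogeneous substitution is the more immediate reading.


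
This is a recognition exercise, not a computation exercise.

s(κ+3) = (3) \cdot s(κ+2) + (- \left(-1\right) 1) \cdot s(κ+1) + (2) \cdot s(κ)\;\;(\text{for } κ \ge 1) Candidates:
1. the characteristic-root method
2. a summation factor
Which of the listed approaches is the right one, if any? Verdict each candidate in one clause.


Technique: the characteristic-root method — constant coefficients and linearity mean the ansatz r^κ reduces it to solving the characteristic polynomial.
- the characteristic-root method — yes — fits the structure here.
- a summation factor — a summation factor telescopes one-step recursions; this one carries higher-order memory.


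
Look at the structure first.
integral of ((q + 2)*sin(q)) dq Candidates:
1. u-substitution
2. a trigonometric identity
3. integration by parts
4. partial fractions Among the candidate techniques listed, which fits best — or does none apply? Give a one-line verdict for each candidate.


Method: integration by parts — q + 2 dies after finitely many derivatives while sin(q) cycles under integration — the tabular/parts setup.
- u-substitution — no subexpression of the integrand serves as a whole-integral substitution inner — individual terms may offer their own, but none carries its derivative as a factor of the full integrand; a working change of variable would have to be constructed from outside the expression.
- a trigonometric identity — the trigonometric factor has no even power to reduce and no cross-frequency product to convert — the standard power-reduction and product-to-sum identities do not engage it.
- integration by parts — yes, a natural case for it.
- partial fractions: there is no rational-function structure to decompose.


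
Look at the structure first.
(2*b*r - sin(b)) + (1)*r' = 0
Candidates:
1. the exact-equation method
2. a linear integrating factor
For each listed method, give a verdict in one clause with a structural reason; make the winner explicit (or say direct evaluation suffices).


Verdict: a linear integrating factor — linear in the unknown with genuine forcing: multiply through by the exponential of the integrated coefficient and the left side closes into one derivative.
- the exact-equation method: the mixed-partials test fails on this split — it is not an exact differential as presented.
- a linear integrating factor: yes, a natural case for it.


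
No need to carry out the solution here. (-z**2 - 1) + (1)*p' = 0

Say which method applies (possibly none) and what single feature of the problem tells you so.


Technique: no special technique — with p absent the equation is not coupled at all: direct integration in z.


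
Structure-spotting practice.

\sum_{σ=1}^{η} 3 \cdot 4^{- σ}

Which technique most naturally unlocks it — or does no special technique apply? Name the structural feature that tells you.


Verdict: the geometric series formula — consecutive terms stand in a fixed index-free ratio — the geometric sum formula closes it.


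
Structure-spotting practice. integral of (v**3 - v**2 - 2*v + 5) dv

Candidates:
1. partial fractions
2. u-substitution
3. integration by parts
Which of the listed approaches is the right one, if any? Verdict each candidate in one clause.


Diagnosis: no special technique — the integrand is a sum of constant multiples of powers of v — integrate term by term.
- partial fractions: the expression is not a ratio of polynomials that decomposes further.
- u-substitution — no substitution does more than relabel what direct integration already handles.
- integration by parts — splitting off a factor buys nothing — the integrand integrates directly without parts.


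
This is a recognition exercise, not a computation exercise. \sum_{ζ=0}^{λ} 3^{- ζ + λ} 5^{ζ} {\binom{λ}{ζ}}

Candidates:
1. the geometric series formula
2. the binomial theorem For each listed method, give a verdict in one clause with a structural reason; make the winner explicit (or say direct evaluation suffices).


Best approach: the binomial theorem — binomial coefficients against complementary powers of 5 and 3: recognize the binomial expansion and resum.
- the geometric series formula: the ratio of consecutive terms depends on the index.
- the binomial theorem — yes — fits the structure here.


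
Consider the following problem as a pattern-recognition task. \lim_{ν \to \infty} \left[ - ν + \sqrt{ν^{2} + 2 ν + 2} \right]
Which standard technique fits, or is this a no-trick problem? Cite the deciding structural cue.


Verdict: conjugate multiplication — both pieces blow up but their difference is finite; the conjugate trick rationalizes \sqrt{ν^{2} + 2 ν + 2} - ν.


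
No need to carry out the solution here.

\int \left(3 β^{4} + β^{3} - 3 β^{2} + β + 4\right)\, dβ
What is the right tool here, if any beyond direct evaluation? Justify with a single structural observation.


Best approach: no special technique — a term-by-term power-rule job in β; no substitution or rearrangement earns its keep here.


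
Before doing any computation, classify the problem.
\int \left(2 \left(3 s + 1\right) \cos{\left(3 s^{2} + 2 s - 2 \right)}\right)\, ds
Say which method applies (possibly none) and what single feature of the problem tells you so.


Method: u-substitution — collected, the integrand has one factor that is, up to a constant, the derivative of an inner expression the rest depends on — substitute for that inner expression.


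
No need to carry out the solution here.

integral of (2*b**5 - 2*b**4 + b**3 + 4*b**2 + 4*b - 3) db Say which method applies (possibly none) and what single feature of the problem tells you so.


Verdict: no special technique — scan for structure and find none: constant multiples of powers of b, integrate directly.


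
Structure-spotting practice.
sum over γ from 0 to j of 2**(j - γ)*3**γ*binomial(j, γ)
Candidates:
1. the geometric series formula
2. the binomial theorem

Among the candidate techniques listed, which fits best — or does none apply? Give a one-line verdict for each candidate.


Best approach: the binomial theorem — the binomial coefficients weight matched powers of 3 and 2, which is exactly the expansion of a binomial power.
- the geometric series formula: the ratio of consecutive terms depends on the index.
- the binomial theorem — a fit — the right tool for this form.


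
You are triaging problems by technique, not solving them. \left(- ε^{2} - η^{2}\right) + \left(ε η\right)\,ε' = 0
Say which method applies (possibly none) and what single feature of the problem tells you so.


Technique: the homogeneous substitution — the slope is degree-zero homogeneous: the ratio substitution v = ε/η collapses it. A Bernoulli rewrite works here as the equation stands — the homogeneous substitution is the more immediate reading.


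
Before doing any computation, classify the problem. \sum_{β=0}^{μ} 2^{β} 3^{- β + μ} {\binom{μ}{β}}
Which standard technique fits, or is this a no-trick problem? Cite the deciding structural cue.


Diagnosis: the binomial theorem — terms weighting {\binom{μ}{β}} against matched powers of 2 and 3 reassemble into (2 + 3)^μ by the binomial theorem.


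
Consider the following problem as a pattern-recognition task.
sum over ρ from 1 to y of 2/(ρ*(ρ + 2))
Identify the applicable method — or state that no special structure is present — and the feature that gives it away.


Best approach: telescoping — rewrite 2/(ρ*(ρ + 2)) as simple fractions and successive terms eat each other — only the edges survive.


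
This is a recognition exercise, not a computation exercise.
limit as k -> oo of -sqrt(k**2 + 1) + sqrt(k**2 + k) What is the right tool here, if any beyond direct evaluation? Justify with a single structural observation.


Method: conjugate multiplication — neither sqrt(k**2 + k) nor sqrt(k**2 + 1) converges alone, so rewrite their difference as a conjugate-rationalized quotient first.


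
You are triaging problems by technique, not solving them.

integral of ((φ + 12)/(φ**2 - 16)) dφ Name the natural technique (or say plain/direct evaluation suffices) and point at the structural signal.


Verdict: partial fractions — a proper rational integrand whose denominator splits into simpler factors — decompose into partial fractions first.


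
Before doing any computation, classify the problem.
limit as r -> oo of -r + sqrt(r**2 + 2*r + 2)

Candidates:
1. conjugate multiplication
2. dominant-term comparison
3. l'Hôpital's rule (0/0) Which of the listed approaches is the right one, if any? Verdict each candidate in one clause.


Verdict: conjugate multiplication — two divergent pieces with a minus sign between them and a radical in the mix: rationalize sqrt(r**2 + 2*r + 2) - r before any limit law applies.
- conjugate multiplication: yes, a natural case for it.
- dominant-term comparison — no dominant-degree comparison decides it.
- l'Hôpital's rule (0/0): substitution produces ∞ − ∞ rather than a vanishing quotient; the rule needs a 0/0 ratio to act on.


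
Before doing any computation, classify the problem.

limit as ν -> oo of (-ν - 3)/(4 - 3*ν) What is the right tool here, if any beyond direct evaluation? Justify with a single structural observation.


Method: dominant-term comparison — growth-rate triage: the leading powers of ν decide the limit, everything else is noise. l'Hôpital's at-infinity variant applies to the expression viewed as a single quotient; the leading-term comparison is the direct route.


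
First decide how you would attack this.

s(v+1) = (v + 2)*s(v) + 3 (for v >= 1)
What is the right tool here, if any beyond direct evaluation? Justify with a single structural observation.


Method: a summation factor — the coefficient v + 2 drifts with the index, so no fixed root exists; normalizing by the cumulative product telescopes it.


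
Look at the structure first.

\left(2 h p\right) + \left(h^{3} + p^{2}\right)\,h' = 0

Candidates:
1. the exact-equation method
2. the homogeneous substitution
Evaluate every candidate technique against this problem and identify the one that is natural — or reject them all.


Method: the exact-equation method — the compatibility test passes: the h-derivative of 2 h p matches the p-derivative of h^{3} + p^{2}, so integrate a potential.
- the exact-equation method: applies; the problem has the shape this method handles.
- the homogeneous substitution — solved for the derivative, the right side changes under joint scaling of the two variables.


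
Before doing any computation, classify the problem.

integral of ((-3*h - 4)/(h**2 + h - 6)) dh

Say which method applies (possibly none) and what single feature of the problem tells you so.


Method: partial fractions — h**2 + h - 6 splits into linear pieces, so the quotient is a sum of simple fractions — decompose before integrating.


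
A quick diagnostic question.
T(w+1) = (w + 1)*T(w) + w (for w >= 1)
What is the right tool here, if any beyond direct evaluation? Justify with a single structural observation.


Verdict: a summation factor — it is first-order linear but the coefficient w + 1 depends on the index, so multiply through by a summation factor to telescope it.


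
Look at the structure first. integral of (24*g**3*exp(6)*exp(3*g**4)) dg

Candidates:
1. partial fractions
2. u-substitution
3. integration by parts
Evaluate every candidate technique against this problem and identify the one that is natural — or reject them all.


Best approach: u-substitution — collected, the integrand has one factor that is, up to a constant, the derivative of an inner expression the rest depends on — substitute for that inner expression.
- partial fractions — there is no rational-function structure to decompose.
- u-substitution — applies; the problem has the shape this method handles.
- integration by parts — the non-polynomial partner is not one of the parts kernels — exp, sine, or cosine with a degree-1 argument, or a logarithm.


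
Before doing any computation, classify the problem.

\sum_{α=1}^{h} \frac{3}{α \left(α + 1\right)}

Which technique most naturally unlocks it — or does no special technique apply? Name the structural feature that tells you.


Method: telescoping — after splitting \frac{3}{α \left(α + 1\right)} into partial fractions, the pieces are shifted copies of one function and cancel telescopically.


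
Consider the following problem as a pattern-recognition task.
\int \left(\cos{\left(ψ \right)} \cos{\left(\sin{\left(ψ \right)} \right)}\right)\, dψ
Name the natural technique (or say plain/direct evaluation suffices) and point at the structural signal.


Diagnosis: u-substitution — differentiating the inner expression \sin{\left(ψ \right)} produces the factor \cos{\left(ψ \right)} up to a constant multiple, so substituting u = \sin{\left(ψ \right)} reduces everything to a one-variable integral in u.


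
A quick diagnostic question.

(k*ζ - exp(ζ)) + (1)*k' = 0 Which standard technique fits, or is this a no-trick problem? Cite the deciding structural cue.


Method: a linear integrating factor — the unknown enters only to the first power against a nonzero forcing term — the integrating-factor template applies directly.


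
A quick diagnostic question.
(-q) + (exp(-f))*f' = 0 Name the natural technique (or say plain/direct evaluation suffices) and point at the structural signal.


Method: separation of variables — separating collects all f-dependence with the derivative and leaves all q-dependence opposite: variables separate. One could also solve this as an exact equation; with each coefficient in its own variable, separating is the same work with fewer steps.


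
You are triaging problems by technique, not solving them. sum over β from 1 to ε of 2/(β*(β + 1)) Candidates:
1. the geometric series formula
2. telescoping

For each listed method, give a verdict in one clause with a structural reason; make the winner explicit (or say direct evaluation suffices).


Method: telescoping — one partial-fraction pass turns 2/(β*(β + 1)) into a shifted difference, and shifted differences telescope.
- the geometric series formula: the term-to-term ratio drifts with the index — the one thing the geometric formula cannot absorb.
- telescoping — yes — fits the structure here.


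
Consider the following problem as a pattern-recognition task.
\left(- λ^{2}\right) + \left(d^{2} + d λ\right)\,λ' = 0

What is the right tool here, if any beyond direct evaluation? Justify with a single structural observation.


Method: the homogeneous substitution — solved for the derivative, the right side is unchanged under scaling d and λ together — it depends only on the ratio λ/d, so substitute a single ratio variable. Rewriting — with the variables' roles exchanged where the shape demands it — would expose a Bernoulli structure too; the homogeneous substitution simply reads the degrees directly.


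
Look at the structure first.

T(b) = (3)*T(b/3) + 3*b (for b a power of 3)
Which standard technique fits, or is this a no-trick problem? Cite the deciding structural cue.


Best approach: the master substitution — the call at b/3 makes this multiplicative recursion; the master-style substitution converts it to additive.


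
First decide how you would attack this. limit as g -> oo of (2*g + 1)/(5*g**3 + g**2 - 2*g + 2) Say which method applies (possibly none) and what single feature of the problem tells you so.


Verdict: dominant-term comparison — as g grows, only the highest-degree terms matter — compare leading terms and read the limit off. l'Hôpital's at-infinity variant applies to the expression viewed as a single quotient; the leading-term comparison is the direct route.


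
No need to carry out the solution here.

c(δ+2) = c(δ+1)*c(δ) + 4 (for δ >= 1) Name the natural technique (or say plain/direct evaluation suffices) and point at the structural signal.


Diagnosis: no special technique — this one you iterate or analyze qualitatively: the nonlinearity defeats linear solution methods.


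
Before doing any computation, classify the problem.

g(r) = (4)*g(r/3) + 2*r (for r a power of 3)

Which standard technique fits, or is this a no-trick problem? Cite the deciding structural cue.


Technique: the master substitution — index division is the fingerprint: r/3 in the recursive call means substitute r = 3^m.


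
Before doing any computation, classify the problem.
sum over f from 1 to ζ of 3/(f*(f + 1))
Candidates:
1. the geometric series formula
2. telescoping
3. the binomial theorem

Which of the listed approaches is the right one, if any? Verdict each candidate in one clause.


Diagnosis: telescoping — rewrite 3/(f*(f + 1)) as simple fractions and successive terms eat each other — only the edges survive.
- the geometric series formula: the term-to-term ratio changes with the index, so the geometric formula cannot close it.
- telescoping — yes, a natural case for it.
- the binomial theorem: the terms lack the binomial-coefficient-weighted complementary-power pattern of an expansion.


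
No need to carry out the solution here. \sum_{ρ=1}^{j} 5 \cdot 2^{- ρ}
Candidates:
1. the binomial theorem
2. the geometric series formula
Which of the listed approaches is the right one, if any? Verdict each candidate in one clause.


Verdict: the geometric series formula — consecutive terms stand in a fixed index-free ratio — the geometric sum formula closes it.
- the binomial theorem — no binomial coefficients pair with matched powers.
- the geometric series formula — applies; the problem has the shape this method handles.


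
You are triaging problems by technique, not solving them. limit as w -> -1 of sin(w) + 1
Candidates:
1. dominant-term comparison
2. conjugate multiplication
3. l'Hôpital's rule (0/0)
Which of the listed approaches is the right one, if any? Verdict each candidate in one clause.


Diagnosis: no special technique — nothing blocks direct substitution at -1: plug in and finish.
- dominant-term comparison: no dominant-degree comparison decides it.
- conjugate multiplication: no difference of divergent radicals appears, so rationalizing has nothing to cancel.
- l'Hôpital's rule (0/0): substituting the point gives a finite value outright — there is no indeterminate clash to repair.


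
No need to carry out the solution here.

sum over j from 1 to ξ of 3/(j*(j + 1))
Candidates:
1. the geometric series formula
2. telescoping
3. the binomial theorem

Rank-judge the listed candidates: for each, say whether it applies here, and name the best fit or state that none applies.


Method: telescoping — 3/(j*(j + 1)) hides a difference of shifted reciprocals — decompose it and the middle of the sum vanishes.
- the geometric series formula — dividing successive terms gives an index-dependent quantity, not a constant.
- telescoping: yes — fits the structure here.
- the binomial theorem — the terms do not reassemble into a binomial power.


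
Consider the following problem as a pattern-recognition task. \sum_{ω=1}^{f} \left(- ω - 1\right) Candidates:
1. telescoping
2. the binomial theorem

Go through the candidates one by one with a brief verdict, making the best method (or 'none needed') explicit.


Diagnosis: no special technique — the sum is polynomial through and through; closed forms for each power of ω finish it directly.
- telescoping — writing out consecutive terms as given produces no pairwise cancellation.
- the binomial theorem — no binomial coefficients pair with matched powers.


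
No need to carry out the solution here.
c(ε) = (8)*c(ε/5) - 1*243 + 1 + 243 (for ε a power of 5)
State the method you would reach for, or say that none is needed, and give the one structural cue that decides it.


Best approach: the master substitution — the index is divided (ε/5), not shifted — substitute ε = 5^m to straighten it into a shift recurrence.


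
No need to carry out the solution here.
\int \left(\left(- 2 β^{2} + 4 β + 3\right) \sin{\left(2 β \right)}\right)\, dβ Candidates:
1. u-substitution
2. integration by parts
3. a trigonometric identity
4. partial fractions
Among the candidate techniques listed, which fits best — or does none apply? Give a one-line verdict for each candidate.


Verdict: integration by parts — a polynomial factor - 2 β^{2} + 4 β + 3 multiplies \sin{\left(2 β \right)}; differentiating - 2 β^{2} + 4 β + 3 lowers its degree while \sin{\left(2 β \right)} integrates cleanly, so parts wins.
- u-substitution: no subexpression of the integrand serves as a whole-integral substitution inner — individual terms may offer their own, but none carries its derivative as a factor of the full integrand; a working change of variable would have to be constructed from outside the expression.
- integration by parts — a fit — the right tool for this form.
- a trigonometric identity: the trigonometric factor has no even power to reduce and no cross-frequency product to convert — the standard power-reduction and product-to-sum identities do not engage it.
- partial fractions: there is no rational-function structure to decompose.


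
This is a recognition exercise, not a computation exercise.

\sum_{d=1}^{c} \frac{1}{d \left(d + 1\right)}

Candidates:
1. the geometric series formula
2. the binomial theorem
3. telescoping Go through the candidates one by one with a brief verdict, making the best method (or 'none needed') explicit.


Best approach: telescoping — the summand \frac{1}{d \left(d + 1\right)} decomposes into fractions whose poles differ by an integer shift — the series collapses.
- the geometric series formula: consecutive terms are not related by a fixed multiplier.
- the binomial theorem: there is no pair of bases whose matched powers would reassemble into a single binomial power.
- telescoping — a fit — the right tool for this form.


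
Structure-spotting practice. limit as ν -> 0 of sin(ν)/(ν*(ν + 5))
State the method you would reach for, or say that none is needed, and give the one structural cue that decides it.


Technique: l'Hôpital's rule (0/0) — substituting 0 gives 0 over 0; differentiate top and bottom once and re-evaluate. The standard small-argument limits would also carry it; the rule is the systematic route.


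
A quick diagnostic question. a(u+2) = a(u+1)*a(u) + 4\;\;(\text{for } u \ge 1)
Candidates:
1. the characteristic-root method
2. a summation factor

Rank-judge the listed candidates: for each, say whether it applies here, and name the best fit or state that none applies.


Best approach: no special technique — the unknown enters the rule nonlinearly, not as a weighted sum — no linear method is even well-posed.
- the characteristic-root method — nonlinearity rules out exponential-mode superposition from the start.
- a summation factor: the recursion is nonlinear — outside the first-order linear family a summation factor addresses.


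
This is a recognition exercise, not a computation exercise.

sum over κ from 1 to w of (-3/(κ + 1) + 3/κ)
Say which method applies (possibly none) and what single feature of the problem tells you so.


Method: telescoping — difference-of-shifts structure (each term adds 3/κ, then subtracts its one-index-advanced value, which the following term adds back) leaves only the first and last pieces standing.


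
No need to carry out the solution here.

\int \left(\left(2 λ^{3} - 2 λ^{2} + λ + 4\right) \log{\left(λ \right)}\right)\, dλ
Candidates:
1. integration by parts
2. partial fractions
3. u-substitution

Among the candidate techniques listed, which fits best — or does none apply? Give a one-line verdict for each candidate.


Best approach: integration by parts — one parts step with u = \log{\left(λ \right)} trades the logarithm for an algebraic integrand.
- integration by parts: yes, a natural case for it.
- partial fractions — there is no rational-function structure to decompose.
- u-substitution: no subexpression of the integrand pairs with its own derivative as a factor — individual terms may offer their own substitutions, but any change of variable covering the whole integral would have to be constructed from outside the expression.


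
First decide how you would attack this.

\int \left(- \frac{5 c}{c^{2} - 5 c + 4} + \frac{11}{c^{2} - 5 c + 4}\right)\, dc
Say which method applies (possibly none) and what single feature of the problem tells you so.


Diagnosis: partial fractions — the bottom, c^{2} - 5 c + 4, comes apart into simple factors, and a proper rational function over split factors decomposes.


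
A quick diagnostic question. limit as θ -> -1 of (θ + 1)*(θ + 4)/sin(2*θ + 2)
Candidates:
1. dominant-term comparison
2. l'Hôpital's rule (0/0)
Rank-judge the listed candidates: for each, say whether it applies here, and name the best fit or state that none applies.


Diagnosis: l'Hôpital's rule (0/0) — plug in -1: top and bottom both hit zero, so differentiate each and retry. Known elementary limits would finish this too — the rule just bypasses the case analysis.
- dominant-term comparison — this limit is not decided by comparing polynomial growth at infinity.
- l'Hôpital's rule (0/0): applies; the problem has the shape this method handles.


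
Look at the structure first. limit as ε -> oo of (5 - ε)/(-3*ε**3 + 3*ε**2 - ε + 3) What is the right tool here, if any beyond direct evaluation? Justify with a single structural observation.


Best approach: dominant-term comparison — divide by the highest power of ε present: lower-order terms vanish and the dominant ratio remains. Differentiating the expression as a single quotient would eventually settle it as well; matching dominant growth settles it immediately.


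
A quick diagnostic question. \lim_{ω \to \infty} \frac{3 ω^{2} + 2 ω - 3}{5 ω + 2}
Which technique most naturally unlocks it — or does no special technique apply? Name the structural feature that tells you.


Technique: dominant-term comparison — as ω grows, only the highest-degree terms matter — compare leading terms and read the limit off. Differentiating the expression as a single quotient would eventually settle it as well; matching dominant growth settles it immediately.


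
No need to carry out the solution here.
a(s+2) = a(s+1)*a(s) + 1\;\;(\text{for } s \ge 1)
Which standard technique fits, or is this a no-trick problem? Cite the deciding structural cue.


Diagnosis: no special technique — the recurrence is nonlinear in the sequence terms; no linear-recurrence method fits it as written — one iterates or studies it directly.


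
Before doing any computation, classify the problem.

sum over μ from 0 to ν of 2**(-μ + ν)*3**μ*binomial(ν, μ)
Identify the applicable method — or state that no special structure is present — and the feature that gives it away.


Method: the binomial theorem — the summand is term μ of a binomial expansion in 3 and 2; the whole sum is a single power.


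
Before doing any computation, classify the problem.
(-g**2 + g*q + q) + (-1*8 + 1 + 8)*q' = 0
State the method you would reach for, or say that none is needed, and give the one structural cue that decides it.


Verdict: a linear integrating factor — the unknown enters only to the first power against a nonzero forcing term — the integrating-factor template applies directly.


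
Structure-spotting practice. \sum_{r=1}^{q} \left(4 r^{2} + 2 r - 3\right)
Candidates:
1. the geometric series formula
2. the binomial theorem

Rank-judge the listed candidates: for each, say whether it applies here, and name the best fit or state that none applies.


Verdict: no special technique — with only polynomial terms in r present, the classical sum-of-powers identities are all you need.
- the geometric series formula — the term-to-term ratio drifts with the index — the one thing the geometric formula cannot absorb.
- the binomial theorem: there is no sum-raised-to-a-power identity hiding in these terms.


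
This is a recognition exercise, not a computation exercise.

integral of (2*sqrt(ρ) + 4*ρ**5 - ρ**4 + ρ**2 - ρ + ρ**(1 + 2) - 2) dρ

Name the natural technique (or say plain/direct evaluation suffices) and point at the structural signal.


Technique: no special technique — nothing composite, nothing rational, nothing trigonometric — each constant-multiple power of ρ integrates by the power rule alone.


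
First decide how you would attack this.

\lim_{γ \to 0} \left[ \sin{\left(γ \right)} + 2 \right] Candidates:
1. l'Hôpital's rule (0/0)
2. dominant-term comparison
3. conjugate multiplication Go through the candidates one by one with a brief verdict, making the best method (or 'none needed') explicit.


Verdict: no special technique — no vanishing denominator and no indeterminate clash at the point — evaluation is immediate.
- l'Hôpital's rule (0/0) — substituting the point gives a finite value outright — there is no indeterminate clash to repair.
- dominant-term comparison: this limit is not decided by comparing polynomial growth at infinity.
- conjugate multiplication — multiplying by a conjugate would not remove any indeterminacy here.


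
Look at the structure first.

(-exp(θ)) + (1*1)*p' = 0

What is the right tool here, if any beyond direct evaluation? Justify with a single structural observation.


Technique: no special technique — the slope is a pure function of θ; integrate both sides and be done.


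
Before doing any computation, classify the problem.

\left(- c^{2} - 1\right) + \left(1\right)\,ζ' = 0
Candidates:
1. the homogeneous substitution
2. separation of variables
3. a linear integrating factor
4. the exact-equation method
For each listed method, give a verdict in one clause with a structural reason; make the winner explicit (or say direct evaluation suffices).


Diagnosis: no special technique — the slope is a function of c alone, so integrate both sides directly.
- the homogeneous substitution — the ratio of the variables does not determine the slope.
- separation of variables — with no unknown in the slope, separating variables is a formality — the equation integrates directly.
- a linear integrating factor: with the unknown absent the integrating factor is a formality; direct integration is the working structure.
- the exact-equation method: with the unknown absent from both coefficients, the cross-partial test holds emptily — nothing for the exact method to work on.


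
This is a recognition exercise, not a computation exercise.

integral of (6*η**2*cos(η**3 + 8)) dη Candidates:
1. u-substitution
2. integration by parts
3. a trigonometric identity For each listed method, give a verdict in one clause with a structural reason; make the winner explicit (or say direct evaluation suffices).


Diagnosis: u-substitution — a chain-rule shadow: 6*η**2 alongside a function of η**3 + 8 means u = η**3 + 8 unwinds the composition in one step.
- u-substitution — yes, a natural case for it.
- integration by parts — a polynomial factor is present, but its partner is not an exp, sine, or cosine of a degree-1 argument, nor a logarithm.
- a trigonometric identity: the trigonometric factor has no even power to reduce and no cross-frequency product to convert — the standard power-reduction and product-to-sum identities do not engage it.


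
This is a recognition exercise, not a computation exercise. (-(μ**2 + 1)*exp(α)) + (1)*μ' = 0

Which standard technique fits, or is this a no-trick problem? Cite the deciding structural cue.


Diagnosis: separation of variables — solved for the derivative, the right side splits multiplicatively into a function of each variable alone — divide and integrate each side.


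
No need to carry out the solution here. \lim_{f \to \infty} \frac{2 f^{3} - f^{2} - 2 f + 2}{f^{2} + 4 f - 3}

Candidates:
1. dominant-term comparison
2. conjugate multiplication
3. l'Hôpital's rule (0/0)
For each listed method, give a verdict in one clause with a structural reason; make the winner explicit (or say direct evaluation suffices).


Technique: dominant-term comparison — growth-rate triage: the leading powers of f decide the limit, everything else is noise.
- dominant-term comparison: yes, a natural case for it.
- conjugate multiplication: there is no infinity-minus-infinity radical difference to rationalize.
- l'Hôpital's rule (0/0) — no 0/0 form appears: written as one quotient, top and bottom both grow without bound, and the ratio is decided by their leading terms.


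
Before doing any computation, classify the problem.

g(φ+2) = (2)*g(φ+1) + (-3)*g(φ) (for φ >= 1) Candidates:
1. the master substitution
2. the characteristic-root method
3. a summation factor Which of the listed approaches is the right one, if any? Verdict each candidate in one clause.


Diagnosis: the characteristic-root method — no index-dependence in the weights and nothing inhomogeneous: classic characteristic-equation setup.
- the master substitution — this is shift-type recursion, outside the divide-and-conquer template.
- the characteristic-root method: a fit — the right tool for this form.
- a summation factor — the recurrence reaches back more than one step, outside the first-order family a summation factor normalizes.


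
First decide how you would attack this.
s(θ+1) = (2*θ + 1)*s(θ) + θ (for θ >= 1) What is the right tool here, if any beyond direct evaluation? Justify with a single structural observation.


Best approach: a summation factor — an index-dependent multiplier 2*θ + 1 rules out characteristic roots; a summation factor converts it to a pure difference.


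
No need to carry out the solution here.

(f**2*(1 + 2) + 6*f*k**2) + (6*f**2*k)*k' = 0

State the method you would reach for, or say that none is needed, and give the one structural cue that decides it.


Diagnosis: the exact-equation method — equality of cross partials is the green light — assemble the potential function term by term.


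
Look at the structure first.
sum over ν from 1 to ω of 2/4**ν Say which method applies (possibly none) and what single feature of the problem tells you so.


Method: the geometric series formula — consecutive terms stand in a fixed index-free ratio — the geometric sum formula closes it.


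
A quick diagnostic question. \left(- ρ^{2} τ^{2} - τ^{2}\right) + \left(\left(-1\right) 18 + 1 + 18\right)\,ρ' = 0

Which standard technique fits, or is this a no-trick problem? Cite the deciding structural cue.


Best approach: separation of variables — one side of the product carries the independent variable, the other the unknown — the textbook separation shape.


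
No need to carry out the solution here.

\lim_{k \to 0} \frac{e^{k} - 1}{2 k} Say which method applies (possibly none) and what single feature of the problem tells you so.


Verdict: l'Hôpital's rule (0/0) — substituting 0 gives 0 over 0; differentiate top and bottom once and re-evaluate. Expanding numerator and denominator to first order gives the same value — the rule automates exactly that.


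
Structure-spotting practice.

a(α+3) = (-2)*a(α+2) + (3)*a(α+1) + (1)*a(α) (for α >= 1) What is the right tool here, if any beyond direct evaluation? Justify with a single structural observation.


Diagnosis: the characteristic-root method — fixed numeric weights on consecutive terms and no forcing term added: the root method in its home territory.


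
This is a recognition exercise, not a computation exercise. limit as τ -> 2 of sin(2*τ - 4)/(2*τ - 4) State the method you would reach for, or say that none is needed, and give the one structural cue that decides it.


Method: l'Hôpital's rule (0/0) — plug in 2: top and bottom both hit zero, so differentiate each and retry. One could equally expand both pieces locally and compare leading terms; the rule does that in one stroke.


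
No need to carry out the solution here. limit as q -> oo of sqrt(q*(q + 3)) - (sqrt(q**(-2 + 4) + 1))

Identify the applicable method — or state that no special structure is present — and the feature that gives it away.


Best approach: conjugate multiplication — infinity minus infinity with a radical in play — multiply by the conjugate so the divergences of sqrt(q*(q + 3)) and sqrt(q**(-2 + 4) + 1) annihilate.


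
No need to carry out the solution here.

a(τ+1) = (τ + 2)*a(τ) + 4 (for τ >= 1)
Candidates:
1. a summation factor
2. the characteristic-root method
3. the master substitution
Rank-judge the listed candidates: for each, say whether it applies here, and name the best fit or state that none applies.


Diagnosis: a summation factor — it is first-order linear but the coefficient τ + 2 depends on the index, so multiply through by a summation factor to telescope it.
- a summation factor — applies; the problem has the shape this method handles.
- the characteristic-root method — an index-dependent weight blocks the pure exponential ansatz.
- the master substitution: the recursive argument is a shift of the index, not a fixed fraction of it.


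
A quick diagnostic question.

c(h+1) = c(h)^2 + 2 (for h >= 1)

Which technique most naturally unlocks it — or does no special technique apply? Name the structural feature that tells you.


Verdict: no special technique — a nonlinear dependence on earlier terms breaks linearity, and with it every superposition-based closed form.


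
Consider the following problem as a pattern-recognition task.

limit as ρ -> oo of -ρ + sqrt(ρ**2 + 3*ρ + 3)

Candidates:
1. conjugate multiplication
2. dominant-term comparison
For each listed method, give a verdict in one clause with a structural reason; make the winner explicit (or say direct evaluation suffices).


Diagnosis: conjugate multiplication — the difference sqrt(ρ**2 + 3*ρ + 3) - ρ is an ∞ − ∞ stalemate; its conjugate partner breaks the tie.
- conjugate multiplication — yes — fits the structure here.
- dominant-term comparison — no dominant-degree comparison decides it.


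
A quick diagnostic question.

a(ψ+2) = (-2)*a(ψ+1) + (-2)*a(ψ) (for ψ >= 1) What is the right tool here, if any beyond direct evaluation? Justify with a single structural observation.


Method: the characteristic-root method — constant coefficients and linearity mean the ansatz r^ψ reduces it to solving the characteristic polynomial.


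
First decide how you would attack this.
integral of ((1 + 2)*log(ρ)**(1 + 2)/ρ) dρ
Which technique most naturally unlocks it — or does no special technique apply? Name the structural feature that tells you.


Technique: u-substitution — collected, the integrand has one factor that is, up to a constant, the derivative of an inner expression the rest depends on — substitute for that inner expression.


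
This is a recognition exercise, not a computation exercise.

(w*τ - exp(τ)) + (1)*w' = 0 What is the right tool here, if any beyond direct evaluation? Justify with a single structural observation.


Method: a linear integrating factor — first power of w, nonzero forcing: the integrating-factor recipe applies verbatim with p = τ.


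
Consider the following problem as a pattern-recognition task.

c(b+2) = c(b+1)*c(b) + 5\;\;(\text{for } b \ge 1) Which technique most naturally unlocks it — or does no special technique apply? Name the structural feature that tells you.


Best approach: no special technique — the update rule curves (it is not linear in the unknown sequence), so no superposition-based closed form attaches — iterate or study it directly.
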